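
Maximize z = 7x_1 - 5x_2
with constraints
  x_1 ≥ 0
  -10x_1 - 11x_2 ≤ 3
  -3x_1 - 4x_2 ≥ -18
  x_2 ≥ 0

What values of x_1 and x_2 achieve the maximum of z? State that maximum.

The optimum lies where -3x_1 - 4x_2 = -18 and x_2 = 0.
Solving simultaneously gives x_1 = 6, x_2 = 0.

x_1 = 6, x_2 = 0, maximum z = 42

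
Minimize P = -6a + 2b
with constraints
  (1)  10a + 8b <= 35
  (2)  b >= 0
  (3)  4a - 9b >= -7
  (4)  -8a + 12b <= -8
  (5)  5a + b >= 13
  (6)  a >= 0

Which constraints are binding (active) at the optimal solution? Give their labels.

(1) and (2)

Feasible corners and P = -6a + 2b:
  (7/2, 0) → P = -21
  (121/46, 25/23) → P = -313/23
  (13/5, 0) → P = -78/5
  (41/17, 16/17) → P = -214/17

The minimum is at (7/2, 0). Substituting into each constraint, equality holds for (1) and (2); the remaining constraints have slack.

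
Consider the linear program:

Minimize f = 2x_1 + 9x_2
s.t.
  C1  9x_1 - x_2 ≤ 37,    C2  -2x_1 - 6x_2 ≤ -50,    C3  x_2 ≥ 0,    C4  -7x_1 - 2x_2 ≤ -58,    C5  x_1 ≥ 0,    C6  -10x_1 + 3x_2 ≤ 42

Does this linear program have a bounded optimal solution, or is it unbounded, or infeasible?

bounded optimum

Corner points and f = 2x_1 + 9x_2:
  (132/25, 263/25) → f = 2631/25
  (9, 44) → f = 414
  (90/41, 874/41) → f = 8046/41
The feasible region has finitely many vertices and no improving ray; the minimum is 2631/25 at (132/25, 263/25).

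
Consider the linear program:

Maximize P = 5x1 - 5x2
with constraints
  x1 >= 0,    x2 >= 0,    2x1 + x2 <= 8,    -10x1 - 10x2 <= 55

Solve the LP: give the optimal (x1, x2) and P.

x1 = 4, x2 = 0, maximum P = 20

Vertices and P = 5x1 - 5x2:
  (0, 0) → P = 0
  (0, 8) → P = -40
  (4, 0) → P = 20

At the optimal vertex, x2 = 0 and 2x1 + x2 = 8.
Solving simultaneously gives x1 = 4, x2 = 0.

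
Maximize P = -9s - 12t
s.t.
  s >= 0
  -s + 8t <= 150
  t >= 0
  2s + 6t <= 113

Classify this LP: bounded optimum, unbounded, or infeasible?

Vertices and P = -9s - 12t:
  (0, 75/4) → P = -225
  (0, 0) → P = 0
  (2/11, 413/22) → P = -2496/11
  (113/2, 0) → P = -1017/2
The feasible region has finitely many vertices and no improving ray; the maximum is 0 at (0, 0).

bounded optimum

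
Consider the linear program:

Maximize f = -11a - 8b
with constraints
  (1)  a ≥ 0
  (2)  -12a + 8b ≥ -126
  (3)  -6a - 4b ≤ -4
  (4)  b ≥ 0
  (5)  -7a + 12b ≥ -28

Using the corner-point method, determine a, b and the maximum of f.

Vertices and f = -11a - 8b:
  (0, 1) → f = -8
  (161/11, 273/44) → f = -2317/11
  (2/3, 0) → f = -22/3
  (4, 0) → f = -44
The feasible region is unbounded (it extends along (0, 1), (2, 3)), but f strictly decreases along every unbounded feasible direction, so there is no improving ray and the maximum is attained at a vertex.

The optimum lies where -6a - 4b = -4 and b = 0.
Solving simultaneously gives a = 2/3, b = 0.

a = 2/3, b = 0, maximum f = -22/3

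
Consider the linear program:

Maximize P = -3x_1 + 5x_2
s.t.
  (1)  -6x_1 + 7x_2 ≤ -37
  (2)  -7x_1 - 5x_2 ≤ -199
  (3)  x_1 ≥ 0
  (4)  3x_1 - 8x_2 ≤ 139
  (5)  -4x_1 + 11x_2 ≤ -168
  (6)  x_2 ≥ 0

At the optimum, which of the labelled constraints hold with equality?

(5) and (6)

Extreme points and P = -3x_1 + 5x_2:
  (185, 52) → P = -295
  (139/3, 0) → P = -139
  (42, 0) → P = -126

The maximum is at (42, 0). Substituting into each constraint, equality holds for (5) and (6); the remaining constraints have slack.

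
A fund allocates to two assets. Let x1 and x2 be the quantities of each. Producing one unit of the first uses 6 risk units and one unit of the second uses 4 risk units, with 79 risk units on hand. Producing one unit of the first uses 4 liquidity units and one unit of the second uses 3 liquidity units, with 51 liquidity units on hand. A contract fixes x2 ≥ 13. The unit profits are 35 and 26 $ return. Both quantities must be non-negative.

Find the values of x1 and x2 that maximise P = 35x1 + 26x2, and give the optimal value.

Feasible corners and P = 35x1 + 26x2:
  (0, 17) → P = 442
  (0, 13) → P = 338
  (3, 13) → P = 443

x1 = 3, x2 = 13, maximum P = 443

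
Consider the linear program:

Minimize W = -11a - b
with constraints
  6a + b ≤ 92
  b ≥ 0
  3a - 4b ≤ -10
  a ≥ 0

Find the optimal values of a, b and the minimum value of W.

a = 358/27, b = 112/9, minimum W = -4274/27

Extreme points and W = -11a - b:
  (358/27, 112/9) → W = -4274/27
  (0, 92) → W = -92
  (0, 5/2) → W = -5/2

The optimum lies where 6a + b = 92 and 3a - 4b = -10.
Solving simultaneously gives a = 358/27, b = 112/9.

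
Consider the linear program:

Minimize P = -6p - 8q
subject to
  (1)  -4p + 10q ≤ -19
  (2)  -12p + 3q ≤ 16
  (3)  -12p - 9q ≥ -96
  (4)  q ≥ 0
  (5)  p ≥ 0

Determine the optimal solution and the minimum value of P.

p = 29/4, q = 1, minimum P = -103/2

Feasible corners and P = -6p - 8q:
  (29/4, 1) → P = -103/2
  (19/4, 0) → P = -57/2
  (8, 0) → P = -48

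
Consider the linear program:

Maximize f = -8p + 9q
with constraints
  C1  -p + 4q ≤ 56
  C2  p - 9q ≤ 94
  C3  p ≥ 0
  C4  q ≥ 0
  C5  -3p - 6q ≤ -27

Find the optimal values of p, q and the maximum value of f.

p = 0, q = 14, maximum f = 126

Feasible corners and f = -8p + 9q:
  (0, 14) → f = 126
  (94, 0) → f = -752
  (0, 9/2) → f = 81/2
  (9, 0) → f = -72
The feasible region is unbounded (it extends along (9, 1), (4, 1)), but f strictly decreases along every unbounded feasible direction, so there is no improving ray and the maximum is attained at a vertex.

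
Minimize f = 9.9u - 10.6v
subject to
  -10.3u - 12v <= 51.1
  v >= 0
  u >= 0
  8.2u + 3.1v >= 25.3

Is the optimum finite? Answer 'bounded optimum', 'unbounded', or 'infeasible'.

From the feasible point (253/82, 0), moving in the direction (0, 1) keeps every constraint satisfied while f decreases without bound.

unbounded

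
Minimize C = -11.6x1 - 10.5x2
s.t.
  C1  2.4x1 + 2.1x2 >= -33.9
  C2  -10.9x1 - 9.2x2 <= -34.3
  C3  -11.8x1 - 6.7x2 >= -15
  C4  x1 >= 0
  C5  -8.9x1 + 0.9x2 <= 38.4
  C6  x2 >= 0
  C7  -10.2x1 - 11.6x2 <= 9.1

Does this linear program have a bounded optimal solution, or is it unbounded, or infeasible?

The boundaries -10.9x1 - 9.2x2 = -34.3 and -11.8x1 - 6.7x2 = -15 meet at (-9181/3553, 24124/3553), but that point violates x1 ≥ 0. Every candidate vertex is excluded by some other constraint, so the feasible region is empty.

infeasible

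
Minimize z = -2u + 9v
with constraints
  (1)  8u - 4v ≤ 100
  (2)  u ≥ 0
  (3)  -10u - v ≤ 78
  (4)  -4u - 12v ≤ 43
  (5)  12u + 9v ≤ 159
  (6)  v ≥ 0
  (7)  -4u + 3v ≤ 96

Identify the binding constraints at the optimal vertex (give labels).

(1) and (6)

Extreme points and z = -2u + 9v:
  (64/5, 3/5) → z = -101/5
  (25/2, 0) → z = -25
  (0, 53/3) → z = 159
  (0, 0) → z = 0

The minimum is at (25/2, 0). Substituting into each constraint, equality holds for (1) and (6); the remaining constraints have slack.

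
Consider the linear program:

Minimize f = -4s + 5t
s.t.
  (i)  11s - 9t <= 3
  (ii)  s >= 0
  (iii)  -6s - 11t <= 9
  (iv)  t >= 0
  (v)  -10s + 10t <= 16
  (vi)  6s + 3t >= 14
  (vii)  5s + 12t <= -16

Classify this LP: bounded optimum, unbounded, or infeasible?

The boundaries 11s - 9t = 3 and -10s + 10t = 16 meet at (87/10, 103/10), but that point violates 5s + 12t ≤ -16. Every candidate vertex is excluded by some other constraint, so the feasible region is empty.

infeasible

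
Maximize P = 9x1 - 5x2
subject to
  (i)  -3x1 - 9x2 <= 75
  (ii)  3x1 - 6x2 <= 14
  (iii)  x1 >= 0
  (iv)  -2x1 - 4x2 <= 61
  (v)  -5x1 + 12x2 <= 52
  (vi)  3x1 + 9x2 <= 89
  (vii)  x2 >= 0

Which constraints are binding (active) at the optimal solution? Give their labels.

Corner points and P = 9x1 - 5x2:
  (44/3, 5) → P = 107
  (14/3, 0) → P = 42
  (0, 13/3) → P = -65/3
  (0, 0) → P = 0
  (200/27, 601/81) → P = 2395/81

The maximum is at (44/3, 5). Substituting into each constraint, equality holds for (ii) and (vi); the remaining constraints have slack.

(ii) and (vi)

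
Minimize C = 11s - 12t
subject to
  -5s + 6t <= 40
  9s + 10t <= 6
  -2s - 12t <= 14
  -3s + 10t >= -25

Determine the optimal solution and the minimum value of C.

Vertices and C = 11s - 12t:
  (-7/2, 15/4) → C = -167/2
  (-47/6, 5/36) → C = -527/6
  (53/22, -69/44) → C = 997/22

The optimum lies where -5s + 6t = 40 and -2s - 12t = 14.
Solving simultaneously gives s = -47/6, t = 5/36.

s = -47/6, t = 5/36, minimum C = -527/6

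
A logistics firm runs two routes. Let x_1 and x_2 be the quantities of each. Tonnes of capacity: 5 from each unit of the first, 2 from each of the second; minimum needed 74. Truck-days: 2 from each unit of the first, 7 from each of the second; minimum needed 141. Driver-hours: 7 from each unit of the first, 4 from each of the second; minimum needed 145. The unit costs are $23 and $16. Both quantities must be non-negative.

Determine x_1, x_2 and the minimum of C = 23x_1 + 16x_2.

Feasible corners and C = 23x_1 + 16x_2:
  (0, 37) → C = 592
  (141/2, 0) → C = 3243/2
  (1, 69/2) → C = 575
  (11, 17) → C = 525
The feasible region is unbounded (it extends along (0, 1), (1, 0)), but C strictly increases along every unbounded feasible direction, so there is no improving ray and the minimum is attained at a vertex.

The binding constraints are 2x_1 + 7x_2 = 141 and 7x_1 + 4x_2 = 145.
Solving simultaneously gives x_1 = 11, x_2 = 17.

x_1 = 11, x_2 = 17, minimum C = 525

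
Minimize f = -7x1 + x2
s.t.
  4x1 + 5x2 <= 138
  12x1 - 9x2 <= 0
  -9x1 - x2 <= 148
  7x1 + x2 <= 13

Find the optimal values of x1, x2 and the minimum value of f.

Feasible corners and f = -7x1 + x2:
  (-878/41, 1834/41) → f = 7980/41
  (-73/31, 914/31) → f = 1425/31
  (-444/31, -592/31) → f = 2516/31
  (39/25, 52/25) → f = -221/25

The binding constraints are 12x1 - 9x2 = 0 and 7x1 + x2 = 13.
Solving simultaneously gives x1 = 39/25, x2 = 52/25.

x1 = 39/25, x2 = 52/25, minimum f = -221/25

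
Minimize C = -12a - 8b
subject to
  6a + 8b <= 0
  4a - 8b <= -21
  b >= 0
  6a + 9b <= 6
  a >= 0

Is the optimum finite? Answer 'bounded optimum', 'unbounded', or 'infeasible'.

infeasible

The boundaries 6a + 8b = 0 and 4a - 8b = -21 meet at (-21/10, 63/40), but that point violates a ≥ 0. Every candidate vertex is excluded by some other constraint, so the feasible region is empty.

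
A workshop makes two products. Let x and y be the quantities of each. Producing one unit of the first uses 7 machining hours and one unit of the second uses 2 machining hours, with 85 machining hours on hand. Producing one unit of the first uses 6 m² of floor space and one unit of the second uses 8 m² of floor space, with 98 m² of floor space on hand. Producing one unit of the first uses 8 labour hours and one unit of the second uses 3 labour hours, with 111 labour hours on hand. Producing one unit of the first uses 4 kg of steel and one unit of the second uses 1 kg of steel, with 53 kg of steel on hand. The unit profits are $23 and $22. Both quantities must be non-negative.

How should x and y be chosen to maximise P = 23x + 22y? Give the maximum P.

Feasible corners and P = 23x + 22y:
  (0, 0) → P = 0
  (0, 49/4) → P = 539/2
  (85/7, 0) → P = 1955/7
  (11, 4) → P = 341

The binding constraints are 7x + 2y = 85 and 6x + 8y = 98.
Solving simultaneously gives x = 11, y = 4.

x = 11, y = 4, maximum P = 341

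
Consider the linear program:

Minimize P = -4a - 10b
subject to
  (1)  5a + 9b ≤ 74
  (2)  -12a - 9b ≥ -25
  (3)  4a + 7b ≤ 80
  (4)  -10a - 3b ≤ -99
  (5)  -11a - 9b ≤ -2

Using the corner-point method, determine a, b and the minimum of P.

a = 136/9, b = -469/27, minimum P = 3058/27

Feasible corners and P = -4a - 10b:
  (136/9, -469/27) → P = 3058/27
  (23, -251/9) → P = 1682/9
  (295/19, -1069/57) → P = 7150/57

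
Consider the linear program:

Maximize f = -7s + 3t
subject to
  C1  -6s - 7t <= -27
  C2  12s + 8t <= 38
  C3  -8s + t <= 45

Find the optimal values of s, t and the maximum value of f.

Vertices and f = -7s + 3t:
  (25/18, 8/3) → f = -31/18
  (-144/31, 243/31) → f = 1737/31
  (-161/38, 211/19) → f = 2393/38

The binding constraints are 12s + 8t = 38 and -8s + t = 45.
Solving simultaneously gives s = -161/38, t = 211/19.

s = -161/38, t = 211/19, maximum f = 2393/38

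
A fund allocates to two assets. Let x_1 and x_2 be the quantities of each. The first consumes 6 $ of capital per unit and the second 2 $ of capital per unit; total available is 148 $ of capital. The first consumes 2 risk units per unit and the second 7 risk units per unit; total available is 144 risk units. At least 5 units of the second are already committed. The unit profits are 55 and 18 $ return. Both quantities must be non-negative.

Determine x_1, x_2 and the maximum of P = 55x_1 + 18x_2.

x_1 = 23, x_2 = 5, maximum P = 1355

Corner points and P = 55x_1 + 18x_2:
  (0, 144/7) → P = 2592/7
  (0, 5) → P = 90
  (374/19, 284/19) → P = 25682/19
  (23, 5) → P = 1355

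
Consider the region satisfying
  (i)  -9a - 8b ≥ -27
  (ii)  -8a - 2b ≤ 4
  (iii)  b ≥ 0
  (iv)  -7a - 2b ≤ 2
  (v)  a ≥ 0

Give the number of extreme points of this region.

Intersecting each pair of boundary lines and keeping only the points that satisfy every inequality leaves:
  (3, 0)
  (0, 27/8)
  (0, 0)

3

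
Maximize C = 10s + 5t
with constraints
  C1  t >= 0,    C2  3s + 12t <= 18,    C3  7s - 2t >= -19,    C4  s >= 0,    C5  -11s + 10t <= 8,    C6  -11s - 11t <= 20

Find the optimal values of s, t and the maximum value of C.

s = 6, t = 0, maximum C = 60

Feasible corners and C = 10s + 5t:
  (6, 0) → C = 60
  (0, 0) → C = 0
  (14/27, 37/27) → C = 325/27
  (0, 4/5) → C = 4

At the optimal vertex, t = 0 and 3s + 12t = 18.
Solving simultaneously gives s = 6, t = 0.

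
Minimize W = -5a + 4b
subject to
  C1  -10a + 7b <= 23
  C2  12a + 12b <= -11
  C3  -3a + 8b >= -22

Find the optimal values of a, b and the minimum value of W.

a = 4/3, b = -9/4, minimum W = -47/3

Extreme points and W = -5a + 4b:
  (-353/204, 83/102) → W = 2429/204
  (-338/59, -289/59) → W = 534/59
  (4/3, -9/4) → W = -47/3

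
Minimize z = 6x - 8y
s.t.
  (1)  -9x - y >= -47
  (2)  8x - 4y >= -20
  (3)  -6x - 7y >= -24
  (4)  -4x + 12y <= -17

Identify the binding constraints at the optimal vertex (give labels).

Extreme points and z = 6x - 8y:
  (305/57, -22/19) → z = 786/19
  (-77/20, -27/10) → z = -3/2
  (407/100, -3/50) → z = 249/10
The feasible region is unbounded (it extends along (1, -9), (-1, -2)), but z strictly increases along every unbounded feasible direction, so there is no improving ray and the minimum is attained at a vertex.

The minimum is at (-77/20, -27/10). Substituting into each constraint, equality holds for (2) and (4); the remaining constraints have slack.

(2) and (4)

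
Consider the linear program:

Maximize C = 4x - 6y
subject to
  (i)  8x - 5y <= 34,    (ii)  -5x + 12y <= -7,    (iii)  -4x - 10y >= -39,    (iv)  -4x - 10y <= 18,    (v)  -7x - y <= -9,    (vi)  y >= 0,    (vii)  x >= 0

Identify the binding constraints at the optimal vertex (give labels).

(i) and (vi)

Feasible corners and C = 4x - 6y:
  (373/71, 114/71) → C = 808/71
  (17/4, 0) → C = 17
  (7/5, 0) → C = 28/5

The maximum is at (17/4, 0). Substituting into each constraint, equality holds for (i) and (vi); the remaining constraints have slack.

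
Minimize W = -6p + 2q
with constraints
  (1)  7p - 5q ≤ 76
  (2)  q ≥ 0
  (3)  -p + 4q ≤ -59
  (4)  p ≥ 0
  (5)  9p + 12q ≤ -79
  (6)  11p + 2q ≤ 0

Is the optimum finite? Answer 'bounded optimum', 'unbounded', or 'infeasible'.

infeasible

The boundaries 7p - 5q = 76 and -p + 4q = -59 meet at (9/23, -337/23), but that point violates q ≥ 0. Every candidate vertex is excluded by some other constraint, so the feasible region is empty.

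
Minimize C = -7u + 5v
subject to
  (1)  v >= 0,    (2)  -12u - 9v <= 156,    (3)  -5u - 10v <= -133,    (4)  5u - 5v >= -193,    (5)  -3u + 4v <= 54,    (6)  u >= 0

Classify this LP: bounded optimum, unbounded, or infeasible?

From the feasible point (133/5, 0), moving in the direction (4, 3) keeps every constraint satisfied while C decreases without bound.

unbounded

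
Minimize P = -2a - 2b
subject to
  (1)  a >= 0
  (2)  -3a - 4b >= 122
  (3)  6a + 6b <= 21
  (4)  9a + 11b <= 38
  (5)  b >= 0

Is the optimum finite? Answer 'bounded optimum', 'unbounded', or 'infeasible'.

The boundaries a = 0 and -3a - 4b = 122 meet at (0, -61/2), but that point violates b ≥ 0. Every candidate vertex is excluded by some other constraint, so the feasible region is empty.

infeasible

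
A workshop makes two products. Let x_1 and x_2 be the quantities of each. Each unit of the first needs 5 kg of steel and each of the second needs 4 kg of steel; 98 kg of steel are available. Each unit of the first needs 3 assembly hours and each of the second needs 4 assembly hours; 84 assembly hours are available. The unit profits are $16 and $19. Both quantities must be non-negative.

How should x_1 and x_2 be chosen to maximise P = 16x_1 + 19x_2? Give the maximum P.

Extreme points and P = 16x_1 + 19x_2:
  (0, 0) → P = 0
  (0, 21) → P = 399
  (98/5, 0) → P = 1568/5
  (7, 63/4) → P = 1645/4

x_1 = 7, x_2 = 63/4, maximum P = 1645/4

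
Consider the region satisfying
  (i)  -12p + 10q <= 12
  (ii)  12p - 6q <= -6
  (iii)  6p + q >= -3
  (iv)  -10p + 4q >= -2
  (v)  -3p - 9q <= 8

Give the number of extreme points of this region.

Pairwise boundary intersections that survive every other constraint:
  (1/4, 3/2)
  (-7/12, 1/2)
  (-1/2, 0)

3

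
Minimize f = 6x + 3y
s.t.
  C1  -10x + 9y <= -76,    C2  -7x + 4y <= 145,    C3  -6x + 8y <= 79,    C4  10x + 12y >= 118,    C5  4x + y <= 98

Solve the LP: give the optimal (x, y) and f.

Extreme points and f = 6x + 3y:
  (47/5, 2) → f = 312/5
  (479/23, 338/23) → f = 3888/23
  (529/19, -254/19) → f = 2412/19

The binding constraints are -10x + 9y = -76 and 10x + 12y = 118.
Solving simultaneously gives x = 47/5, y = 2.

x = 47/5, y = 2, minimum f = 312/5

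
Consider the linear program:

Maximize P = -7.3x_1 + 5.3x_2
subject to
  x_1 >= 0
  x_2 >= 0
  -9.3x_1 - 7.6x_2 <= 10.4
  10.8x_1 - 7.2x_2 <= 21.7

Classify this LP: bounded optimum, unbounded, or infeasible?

unbounded

From the feasible point (0, 0), moving in the direction (0, 1) keeps every constraint satisfied while P increases without bound.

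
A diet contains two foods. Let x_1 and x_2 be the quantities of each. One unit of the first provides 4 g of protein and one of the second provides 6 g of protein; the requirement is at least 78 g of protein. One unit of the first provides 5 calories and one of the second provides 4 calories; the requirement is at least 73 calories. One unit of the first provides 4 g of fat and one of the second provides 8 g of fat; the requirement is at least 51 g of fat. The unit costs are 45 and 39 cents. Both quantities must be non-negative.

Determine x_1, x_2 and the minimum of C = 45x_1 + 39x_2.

x_1 = 9, x_2 = 7, minimum C = 678

Vertices and C = 45x_1 + 39x_2:
  (0, 73/4) → C = 2847/4
  (39/2, 0) → C = 1755/2
  (9, 7) → C = 678
The feasible region is unbounded (it extends along (0, 1), (1, 0)), but C strictly increases along every unbounded feasible direction, so there is no improving ray and the minimum is attained at a vertex.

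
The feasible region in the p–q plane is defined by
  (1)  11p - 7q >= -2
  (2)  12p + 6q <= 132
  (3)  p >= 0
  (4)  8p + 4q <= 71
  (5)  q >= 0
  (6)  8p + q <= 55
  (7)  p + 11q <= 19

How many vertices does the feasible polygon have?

5

The feasible vertices (each the meet of two boundaries and inside every other half-plane) are:
  (0, 2/7)
  (111/128, 211/128)
  (0, 0)
  (55/8, 0)
  (586/87, 97/87)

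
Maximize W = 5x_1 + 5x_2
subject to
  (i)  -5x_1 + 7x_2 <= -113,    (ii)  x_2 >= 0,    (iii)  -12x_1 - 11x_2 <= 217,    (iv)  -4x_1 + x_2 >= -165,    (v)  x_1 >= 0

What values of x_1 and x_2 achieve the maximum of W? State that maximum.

Extreme points and W = 5x_1 + 5x_2:
  (113/5, 0) → W = 113
  (1042/23, 373/23) → W = 7075/23
  (165/4, 0) → W = 825/4

x_1 = 1042/23, x_2 = 373/23, maximum W = 7075/23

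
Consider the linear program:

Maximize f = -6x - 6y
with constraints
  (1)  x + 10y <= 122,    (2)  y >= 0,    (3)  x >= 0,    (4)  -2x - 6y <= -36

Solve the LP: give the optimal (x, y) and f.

x = 0, y = 6, maximum f = -36

Corner points and f = -6x - 6y:
  (122, 0) → f = -732
  (0, 61/5) → f = -366/5
  (18, 0) → f = -108
  (0, 6) → f = -36

The optimum lies where x = 0 and -2x - 6y = -36.
Solving simultaneously gives x = 0, y = 6.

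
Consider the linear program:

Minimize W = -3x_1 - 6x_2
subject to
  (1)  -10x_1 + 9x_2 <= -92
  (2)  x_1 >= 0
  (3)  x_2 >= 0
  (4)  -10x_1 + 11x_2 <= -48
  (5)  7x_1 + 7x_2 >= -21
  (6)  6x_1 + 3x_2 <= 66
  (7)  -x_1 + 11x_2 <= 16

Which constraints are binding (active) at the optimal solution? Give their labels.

Extreme points and W = -3x_1 - 6x_2:
  (46/5, 0) → W = -138/5
  (145/14, 9/7) → W = -543/14
  (11, 0) → W = -33

The minimum is at (145/14, 9/7). Substituting into each constraint, equality holds for (1) and (6); the remaining constraints have slack.

(1) and (6)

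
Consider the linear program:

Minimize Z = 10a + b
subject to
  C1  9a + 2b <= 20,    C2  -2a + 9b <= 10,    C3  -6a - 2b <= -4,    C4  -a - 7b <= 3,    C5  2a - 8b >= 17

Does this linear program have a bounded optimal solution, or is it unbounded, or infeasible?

infeasible

The boundaries 9a + 2b = 20 and -2a + 9b = 10 meet at (32/17, 26/17), but that point violates 2a - 8b ≥ 17. Every candidate vertex is excluded by some other constraint, so the feasible region is empty.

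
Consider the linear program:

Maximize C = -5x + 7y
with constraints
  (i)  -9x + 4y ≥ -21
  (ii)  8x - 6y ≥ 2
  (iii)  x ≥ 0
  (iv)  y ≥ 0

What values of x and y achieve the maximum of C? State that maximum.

x = 59/11, y = 75/11, maximum C = 230/11

At the optimal vertex, -9x + 4y = -21 and 8x - 6y = 2.
Solving simultaneously gives x = 59/11, y = 75/11.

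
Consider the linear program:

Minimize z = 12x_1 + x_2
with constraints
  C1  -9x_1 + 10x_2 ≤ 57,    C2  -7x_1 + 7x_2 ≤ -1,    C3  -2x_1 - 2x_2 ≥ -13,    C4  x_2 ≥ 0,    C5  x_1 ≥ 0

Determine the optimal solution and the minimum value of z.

Extreme points and z = 12x_1 + x_2:
  (93/28, 89/28) → z = 1205/28
  (1/7, 0) → z = 12/7
  (13/2, 0) → z = 78

The binding constraints are -7x_1 + 7x_2 = -1 and x_2 = 0.
Solving simultaneously gives x_1 = 1/7, x_2 = 0.

x_1 = 1/7, x_2 = 0, minimum z = 12/7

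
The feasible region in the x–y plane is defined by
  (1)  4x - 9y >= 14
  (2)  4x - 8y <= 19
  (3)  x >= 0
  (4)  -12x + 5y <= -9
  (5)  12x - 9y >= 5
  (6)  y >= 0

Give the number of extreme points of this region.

3

Of the 15 pairwise boundary intersections, those satisfying every inequality are:
  (59/4, 5)
  (7/2, 0)
  (19/4, 0)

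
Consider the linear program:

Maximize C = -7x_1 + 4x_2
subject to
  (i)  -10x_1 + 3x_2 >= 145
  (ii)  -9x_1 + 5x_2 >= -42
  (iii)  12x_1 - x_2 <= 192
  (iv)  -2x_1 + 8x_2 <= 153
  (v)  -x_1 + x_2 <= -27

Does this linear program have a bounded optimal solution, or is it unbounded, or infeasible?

From the feasible point (-37, -75), moving in the direction (-1, -1) keeps every constraint satisfied while C increases without bound.

unbounded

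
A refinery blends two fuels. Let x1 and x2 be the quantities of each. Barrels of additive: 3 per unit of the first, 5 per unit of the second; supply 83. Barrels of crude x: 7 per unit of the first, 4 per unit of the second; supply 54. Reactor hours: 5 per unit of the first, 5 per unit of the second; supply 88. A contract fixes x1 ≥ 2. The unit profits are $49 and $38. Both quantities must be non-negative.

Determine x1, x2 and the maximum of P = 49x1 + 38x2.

x1 = 2, x2 = 10, maximum P = 478

Feasible corners and P = 49x1 + 38x2:
  (54/7, 0) → P = 378
  (2, 0) → P = 98
  (2, 10) → P = 478

The optimum lies where 7x1 + 4x2 = 54 and x1 = 2.
Solving simultaneously gives x1 = 2, x2 = 10.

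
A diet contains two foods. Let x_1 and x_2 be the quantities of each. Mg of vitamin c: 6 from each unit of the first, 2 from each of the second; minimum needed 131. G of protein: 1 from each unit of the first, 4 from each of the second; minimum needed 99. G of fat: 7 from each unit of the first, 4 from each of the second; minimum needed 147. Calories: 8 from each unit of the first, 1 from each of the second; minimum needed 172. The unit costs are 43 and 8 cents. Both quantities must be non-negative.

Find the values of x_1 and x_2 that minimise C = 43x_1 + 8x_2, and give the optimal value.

Feasible corners and C = 43x_1 + 8x_2:
  (0, 172) → C = 1376
  (99, 0) → C = 4257
  (19, 20) → C = 977
The feasible region is unbounded (it extends along (0, 1), (1, 0)), but C strictly increases along every unbounded feasible direction, so there is no improving ray and the minimum is attained at a vertex.

The optimum lies where x_1 + 4x_2 = 99 and 8x_1 + x_2 = 172.
Solving simultaneously gives x_1 = 19, x_2 = 20.

x_1 = 19, x_2 = 20, minimum C = 977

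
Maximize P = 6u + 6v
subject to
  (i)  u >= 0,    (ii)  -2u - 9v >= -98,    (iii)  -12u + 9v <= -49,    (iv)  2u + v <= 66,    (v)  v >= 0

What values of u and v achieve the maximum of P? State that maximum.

Extreme points and P = 6u + 6v:
  (21/2, 77/9) → P = 343/3
  (31, 4) → P = 210
  (49/12, 0) → P = 49/2
  (33, 0) → P = 198

At the optimal vertex, -2u - 9v = -98 and 2u + v = 66.
Solving simultaneously gives u = 31, v = 4.

u = 31, v = 4, maximum P = 210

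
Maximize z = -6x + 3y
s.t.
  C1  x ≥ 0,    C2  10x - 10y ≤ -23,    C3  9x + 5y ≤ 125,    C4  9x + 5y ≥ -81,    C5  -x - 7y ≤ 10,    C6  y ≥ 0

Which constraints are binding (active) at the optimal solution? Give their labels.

Vertices and z = -6x + 3y:
  (0, 23/10) → z = 69/10
  (0, 25) → z = 75
  (227/28, 1457/140) → z = -2439/140

The maximum is at (0, 25). Substituting into each constraint, equality holds for C1 and C3; the remaining constraints have slack.

C1 and C3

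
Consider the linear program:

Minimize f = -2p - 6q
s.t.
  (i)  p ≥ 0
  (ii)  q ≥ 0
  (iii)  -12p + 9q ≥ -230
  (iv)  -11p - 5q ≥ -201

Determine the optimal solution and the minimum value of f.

Vertices and f = -2p - 6q:
  (0, 0) → f = 0
  (0, 201/5) → f = -1206/5
  (201/11, 0) → f = -402/11

p = 0, q = 201/5, minimum f = -1206/5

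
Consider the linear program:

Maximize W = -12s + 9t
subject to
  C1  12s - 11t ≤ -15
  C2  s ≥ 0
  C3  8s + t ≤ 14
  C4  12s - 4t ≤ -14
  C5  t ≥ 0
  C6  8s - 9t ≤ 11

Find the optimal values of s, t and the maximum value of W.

s = 0, t = 14, maximum W = 126

The binding constraints are s = 0 and 8s + t = 14.
Solving simultaneously gives s = 0, t = 14.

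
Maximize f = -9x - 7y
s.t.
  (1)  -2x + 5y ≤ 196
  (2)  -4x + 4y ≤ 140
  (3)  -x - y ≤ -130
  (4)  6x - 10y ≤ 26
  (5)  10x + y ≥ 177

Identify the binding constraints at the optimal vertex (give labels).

Feasible corners and f = -9x - 7y:
  (454/7, 456/7) → f = -7278/7
  (209, 614/5) → f = -13703/5
  (663/8, 377/8) → f = -4303/4

The maximum is at (454/7, 456/7). Substituting into each constraint, equality holds for (1) and (3); the remaining constraints have slack.

(1) and (3)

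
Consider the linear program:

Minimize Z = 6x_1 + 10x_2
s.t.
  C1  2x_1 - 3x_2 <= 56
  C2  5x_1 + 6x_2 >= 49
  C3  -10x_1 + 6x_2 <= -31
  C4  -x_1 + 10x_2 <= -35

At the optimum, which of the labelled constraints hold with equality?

C1 and C2

Extreme points and Z = 6x_1 + 10x_2:
  (161/9, -182/27) → Z = 1078/27
  (455/17, -14/17) → Z = 2590/17
  (25/2, -9/4) → Z = 105/2

The minimum is at (161/9, -182/27). Substituting into each constraint, equality holds for C1 and C2; the remaining constraints have slack.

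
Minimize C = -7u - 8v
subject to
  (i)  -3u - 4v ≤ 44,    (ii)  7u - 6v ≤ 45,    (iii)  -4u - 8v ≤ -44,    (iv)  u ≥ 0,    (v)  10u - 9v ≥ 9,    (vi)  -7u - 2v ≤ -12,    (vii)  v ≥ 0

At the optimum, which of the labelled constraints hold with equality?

Feasible corners and C = -7u - 8v:
  (39/5, 8/5) → C = -337/5
  (117, 129) → C = -1851
  (117/29, 101/29) → C = -1627/29

The minimum is at (117, 129). Substituting into each constraint, equality holds for (ii) and (v); the remaining constraints have slack.

(ii) and (v)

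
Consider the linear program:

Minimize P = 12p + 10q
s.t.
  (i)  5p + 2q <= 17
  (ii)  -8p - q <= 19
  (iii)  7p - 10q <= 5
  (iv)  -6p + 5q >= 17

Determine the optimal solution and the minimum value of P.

Corner points and P = 12p + 10q:
  (-5, 21) → P = 150
  (51/37, 187/37) → P = 2482/37
  (-56/23, 11/23) → P = -562/23

The binding constraints are -8p - q = 19 and -6p + 5q = 17.
Solving simultaneously gives p = -56/23, q = 11/23.

p = -56/23, q = 11/23, minimum P = -562/23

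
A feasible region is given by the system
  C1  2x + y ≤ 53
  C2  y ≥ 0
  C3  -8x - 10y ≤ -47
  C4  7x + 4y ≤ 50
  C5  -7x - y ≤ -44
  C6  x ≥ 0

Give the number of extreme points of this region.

Pairwise boundary intersections that survive every other constraint:
  (50/7, 0)
  (44/7, 0)
  (6, 2)

3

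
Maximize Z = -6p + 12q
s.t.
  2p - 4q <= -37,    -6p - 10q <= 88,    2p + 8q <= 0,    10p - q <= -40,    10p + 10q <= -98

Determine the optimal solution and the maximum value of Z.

p = -176/7, q = 44/7, maximum Z = 1584/7

Feasible corners and Z = -6p + 12q:
  (-361/22, 23/22) → Z = 111
  (-127/10, 29/10) → Z = 111
  (-176/7, 44/7) → Z = 1584/7
  (-196/15, 49/15) → Z = 588/5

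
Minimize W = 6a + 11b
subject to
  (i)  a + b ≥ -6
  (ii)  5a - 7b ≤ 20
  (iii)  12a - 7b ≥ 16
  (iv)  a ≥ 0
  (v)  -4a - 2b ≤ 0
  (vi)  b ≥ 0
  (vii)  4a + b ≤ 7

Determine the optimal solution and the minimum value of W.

a = 4/3, b = 0, minimum W = 8

Vertices and W = 6a + 11b:
  (4/3, 0) → W = 8
  (13/8, 1/2) → W = 61/4
  (7/4, 0) → W = 21/2

The optimum lies where 12a - 7b = 16 and b = 0.
Solving simultaneously gives a = 4/3, b = 0.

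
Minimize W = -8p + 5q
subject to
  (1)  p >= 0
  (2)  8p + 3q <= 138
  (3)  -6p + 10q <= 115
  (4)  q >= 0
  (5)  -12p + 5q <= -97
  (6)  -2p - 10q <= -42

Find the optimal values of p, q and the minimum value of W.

p = 627/37, q = 30/37, minimum W = -4866/37

Vertices and W = -8p + 5q:
  (981/76, 220/19) → W = -862/19
  (627/37, 30/37) → W = -4866/37
  (118/13, 31/13) → W = -789/13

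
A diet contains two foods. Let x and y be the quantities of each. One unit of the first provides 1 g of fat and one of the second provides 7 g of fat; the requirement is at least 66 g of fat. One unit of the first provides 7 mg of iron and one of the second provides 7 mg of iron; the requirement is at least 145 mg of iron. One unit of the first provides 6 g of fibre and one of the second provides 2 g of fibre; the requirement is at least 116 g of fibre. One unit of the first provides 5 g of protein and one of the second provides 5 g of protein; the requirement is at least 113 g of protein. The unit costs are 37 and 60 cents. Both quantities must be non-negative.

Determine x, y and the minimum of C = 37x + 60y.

x = 17, y = 7, minimum C = 1049

Feasible corners and C = 37x + 60y:
  (0, 58) → C = 3480
  (66, 0) → C = 2442
  (17, 7) → C = 1049
The feasible region is unbounded (it extends along (0, 1), (1, 0)), but C strictly increases along every unbounded feasible direction, so there is no improving ray and the minimum is attained at a vertex.

At the optimal vertex, x + 7y = 66 and 6x + 2y = 116.
Solving simultaneously gives x = 17, y = 7.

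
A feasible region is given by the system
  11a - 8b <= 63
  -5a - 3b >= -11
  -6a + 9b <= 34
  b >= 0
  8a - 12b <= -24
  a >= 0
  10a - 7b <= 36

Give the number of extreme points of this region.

3

Pairwise boundary intersections that survive every other constraint:
  (5/7, 52/21)
  (0, 11/3)
  (0, 2)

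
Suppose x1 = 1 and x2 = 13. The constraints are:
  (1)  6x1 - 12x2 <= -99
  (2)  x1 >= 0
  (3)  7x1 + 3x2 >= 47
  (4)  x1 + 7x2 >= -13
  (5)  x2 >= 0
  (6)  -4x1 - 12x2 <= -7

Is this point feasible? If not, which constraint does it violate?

not feasible — violates (3)

Constraint (3): 7x1 + 3x2 = 46, which is not ≥ 47. All other constraints are satisfied.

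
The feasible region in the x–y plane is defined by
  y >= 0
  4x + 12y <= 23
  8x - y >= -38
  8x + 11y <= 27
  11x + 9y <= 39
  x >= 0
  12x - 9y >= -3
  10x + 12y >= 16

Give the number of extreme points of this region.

Of the 28 pairwise boundary intersections, those satisfying every inequality are:
  (27/8, 0)
  (8/5, 0)
  (71/52, 19/13)
  (19/20, 8/5)
  (6/13, 37/39)

5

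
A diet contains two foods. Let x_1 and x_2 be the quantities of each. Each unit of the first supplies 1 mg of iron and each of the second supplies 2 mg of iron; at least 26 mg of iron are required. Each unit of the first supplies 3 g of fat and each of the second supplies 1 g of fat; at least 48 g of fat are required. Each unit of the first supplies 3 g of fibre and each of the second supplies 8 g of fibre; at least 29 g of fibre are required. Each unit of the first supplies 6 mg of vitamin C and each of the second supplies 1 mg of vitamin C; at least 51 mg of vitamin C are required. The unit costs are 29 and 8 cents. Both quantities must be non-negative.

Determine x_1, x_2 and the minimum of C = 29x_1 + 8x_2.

Extreme points and C = 29x_1 + 8x_2:
  (0, 51) → C = 408
  (26, 0) → C = 754
  (14, 6) → C = 454
  (1, 45) → C = 389
The feasible region is unbounded (it extends along (0, 1), (1, 0)), but C strictly increases along every unbounded feasible direction, so there is no improving ray and the minimum is attained at a vertex.

At the optimal vertex, 3x_1 + x_2 = 48 and 6x_1 + x_2 = 51.
Solving simultaneously gives x_1 = 1, x_2 = 45.

x_1 = 1, x_2 = 45, minimum C = 389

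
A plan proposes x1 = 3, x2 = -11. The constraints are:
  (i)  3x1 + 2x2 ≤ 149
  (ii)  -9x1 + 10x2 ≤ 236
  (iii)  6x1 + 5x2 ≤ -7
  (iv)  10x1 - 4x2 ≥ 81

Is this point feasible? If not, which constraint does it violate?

Constraint (iv): 10x1 - 4x2 = 74, which is not ≥ 81. All other constraints are satisfied.

not feasible — violates (iv)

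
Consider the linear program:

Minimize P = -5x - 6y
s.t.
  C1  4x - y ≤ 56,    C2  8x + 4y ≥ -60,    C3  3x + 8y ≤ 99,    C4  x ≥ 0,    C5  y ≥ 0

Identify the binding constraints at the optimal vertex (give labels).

Feasible corners and P = -5x - 6y:
  (547/35, 228/35) → P = -4103/35
  (14, 0) → P = -70
  (0, 99/8) → P = -297/4
  (0, 0) → P = 0

The minimum is at (547/35, 228/35). Substituting into each constraint, equality holds for C1 and C3; the remaining constraints have slack.

C1 and C3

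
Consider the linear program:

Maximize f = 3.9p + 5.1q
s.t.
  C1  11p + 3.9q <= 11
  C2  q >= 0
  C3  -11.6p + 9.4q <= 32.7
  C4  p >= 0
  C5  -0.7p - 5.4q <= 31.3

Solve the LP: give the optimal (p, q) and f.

p = 0, q = 110/39, maximum f = 187/13

Vertices and f = 3.9p + 5.1q:
  (1, 0) → f = 39/10
  (0, 110/39) → f = 187/13
  (0, 0) → f = 0

The optimum lies where 11p + 3.9q = 11 and p = 0.
Solving simultaneously gives p = 0, q = 110/39.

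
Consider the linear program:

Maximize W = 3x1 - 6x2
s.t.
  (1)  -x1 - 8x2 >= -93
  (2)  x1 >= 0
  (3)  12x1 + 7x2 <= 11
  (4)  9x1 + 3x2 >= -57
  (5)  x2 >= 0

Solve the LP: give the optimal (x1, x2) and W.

x1 = 11/12, x2 = 0, maximum W = 11/4

Vertices and W = 3x1 - 6x2:
  (0, 11/7) → W = -66/7
  (0, 0) → W = 0
  (11/12, 0) → W = 11/4

At the optimal vertex, 12x1 + 7x2 = 11 and x2 = 0.
Solving simultaneously gives x1 = 11/12, x2 = 0.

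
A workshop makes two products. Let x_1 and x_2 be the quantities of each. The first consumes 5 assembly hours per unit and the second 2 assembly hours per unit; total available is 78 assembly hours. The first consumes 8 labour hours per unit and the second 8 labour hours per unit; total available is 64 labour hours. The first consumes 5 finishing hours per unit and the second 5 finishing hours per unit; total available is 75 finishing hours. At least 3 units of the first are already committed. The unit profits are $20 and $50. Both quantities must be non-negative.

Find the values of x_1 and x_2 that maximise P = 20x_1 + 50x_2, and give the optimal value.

x_1 = 3, x_2 = 5, maximum P = 310

At the optimal vertex, 8x_1 + 8x_2 = 64 and x_1 = 3.
Solving simultaneously gives x_1 = 3, x_2 = 5.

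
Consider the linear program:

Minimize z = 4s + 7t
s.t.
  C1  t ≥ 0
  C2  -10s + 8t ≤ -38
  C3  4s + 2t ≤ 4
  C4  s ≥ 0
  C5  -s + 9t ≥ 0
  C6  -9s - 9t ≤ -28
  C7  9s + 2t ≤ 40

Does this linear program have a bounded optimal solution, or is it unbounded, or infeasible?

The boundaries -10s + 8t = -38 and -s + 9t = 0 meet at (171/41, 19/41), but that point violates 4s + 2t ≤ 4. Every candidate vertex is excluded by some other constraint, so the feasible region is empty.

infeasible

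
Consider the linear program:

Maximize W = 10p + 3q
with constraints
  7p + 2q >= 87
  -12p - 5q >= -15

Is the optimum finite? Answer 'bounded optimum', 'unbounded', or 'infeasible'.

From the feasible point (405/11, -939/11), moving in the direction (5, -12) keeps every constraint satisfied while W increases without bound.

unbounded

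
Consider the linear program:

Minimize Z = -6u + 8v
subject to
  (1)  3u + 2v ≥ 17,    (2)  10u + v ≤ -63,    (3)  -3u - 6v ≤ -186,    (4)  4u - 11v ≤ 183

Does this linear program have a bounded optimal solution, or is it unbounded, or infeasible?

bounded optimum

Vertices and Z = -6u + 8v:
  (-45/2, 169/4) → Z = 473
  (-188/19, 683/19) → Z = 6592/19
The feasible region has finitely many vertices and no improving ray; the minimum is 6592/19 at (-188/19, 683/19).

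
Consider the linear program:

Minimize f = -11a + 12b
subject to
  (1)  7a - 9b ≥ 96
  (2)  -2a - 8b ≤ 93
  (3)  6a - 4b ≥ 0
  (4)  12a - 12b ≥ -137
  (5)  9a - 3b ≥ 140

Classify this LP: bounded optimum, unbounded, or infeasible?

From the feasible point (81/5, 29/15), moving in the direction (8, -2) keeps every constraint satisfied while f decreases without bound.

unbounded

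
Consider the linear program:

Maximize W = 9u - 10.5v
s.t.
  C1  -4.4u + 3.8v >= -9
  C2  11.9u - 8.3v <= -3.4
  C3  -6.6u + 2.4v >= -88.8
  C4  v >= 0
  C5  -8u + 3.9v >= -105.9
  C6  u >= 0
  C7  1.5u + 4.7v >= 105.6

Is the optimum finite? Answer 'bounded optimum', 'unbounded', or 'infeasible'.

Vertices and W = 9u - 10.5v:
  (540/19, 782/19) → W = -3351/19
  (43025/3419, 63087/3419) → W = -550377/6838
  (0, 1056/47) → W = -11088/47
The feasible region has finitely many vertices and no improving ray; the maximum is -550377/6838 at (43025/3419, 63087/3419).

bounded optimum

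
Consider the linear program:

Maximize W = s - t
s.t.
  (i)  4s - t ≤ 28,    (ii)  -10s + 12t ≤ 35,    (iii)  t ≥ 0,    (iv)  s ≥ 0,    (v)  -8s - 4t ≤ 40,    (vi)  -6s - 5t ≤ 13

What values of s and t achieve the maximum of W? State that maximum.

The optimum lies where 4s - t = 28 and t = 0.
Solving simultaneously gives s = 7, t = 0.

s = 7, t = 0, maximum W = 7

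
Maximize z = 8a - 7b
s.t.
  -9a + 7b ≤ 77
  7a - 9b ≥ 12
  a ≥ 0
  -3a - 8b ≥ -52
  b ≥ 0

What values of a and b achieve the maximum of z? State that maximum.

Vertices and z = 8a - 7b:
  (564/83, 328/83) → z = 2216/83
  (12/7, 0) → z = 96/7
  (52/3, 0) → z = 416/3

The optimum lies where -3a - 8b = -52 and b = 0.
Solving simultaneously gives a = 52/3, b = 0.

a = 52/3, b = 0, maximum z = 416/3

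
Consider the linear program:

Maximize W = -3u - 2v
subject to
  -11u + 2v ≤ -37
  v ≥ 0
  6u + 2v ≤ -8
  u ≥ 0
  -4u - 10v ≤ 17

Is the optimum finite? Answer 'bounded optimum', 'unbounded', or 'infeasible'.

The boundaries -11u + 2v = -37 and v = 0 meet at (37/11, 0), but that point violates 6u + 2v ≤ -8. Every candidate vertex is excluded by some other constraint, so the feasible region is empty.

infeasible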